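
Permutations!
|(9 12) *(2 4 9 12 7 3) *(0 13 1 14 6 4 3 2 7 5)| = 24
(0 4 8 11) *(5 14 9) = (0 4 8 11)(5 14 9) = [4, 1, 2, 3, 8, 14, 6, 7, 11, 5, 10, 0, 12, 13, 9]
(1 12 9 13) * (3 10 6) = (1 12 9 13)(3 10 6) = [0, 12, 2, 10, 4, 5, 3, 7, 8, 13, 6, 11, 9, 1]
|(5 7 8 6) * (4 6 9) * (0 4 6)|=10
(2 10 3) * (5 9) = (2 10 3)(5 9) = [0, 1, 10, 2, 4, 9, 6, 7, 8, 5, 3]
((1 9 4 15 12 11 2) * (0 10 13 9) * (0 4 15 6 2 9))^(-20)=(15)(0 10 13)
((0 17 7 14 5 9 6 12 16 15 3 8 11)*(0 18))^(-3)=(0 8 16 9 7 18 3 12 5 17 11 15 6 14)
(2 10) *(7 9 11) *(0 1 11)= (0 1 11 7 9)(2 10)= [1, 11, 10, 3, 4, 5, 6, 9, 8, 0, 2, 7]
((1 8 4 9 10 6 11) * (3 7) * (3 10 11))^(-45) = ((1 8 4 9 11)(3 7 10 6))^(-45) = (11)(3 6 10 7)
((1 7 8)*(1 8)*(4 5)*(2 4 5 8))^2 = (2 8 4)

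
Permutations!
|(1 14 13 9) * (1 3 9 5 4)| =|(1 14 13 5 4)(3 9)| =10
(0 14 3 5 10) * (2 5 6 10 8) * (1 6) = (0 14 3 1 6 10)(2 5 8) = [14, 6, 5, 1, 4, 8, 10, 7, 2, 9, 0, 11, 12, 13, 3]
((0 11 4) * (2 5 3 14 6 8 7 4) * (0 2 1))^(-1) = (0 1 11)(2 4 7 8 6 14 3 5)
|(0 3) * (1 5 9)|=6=|(0 3)(1 5 9)|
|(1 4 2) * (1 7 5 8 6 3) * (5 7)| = 7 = |(1 4 2 5 8 6 3)|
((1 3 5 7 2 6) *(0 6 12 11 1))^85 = ((0 6)(1 3 5 7 2 12 11))^85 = (0 6)(1 3 5 7 2 12 11)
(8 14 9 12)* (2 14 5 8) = [0, 1, 14, 3, 4, 8, 6, 7, 5, 12, 10, 11, 2, 13, 9] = (2 14 9 12)(5 8)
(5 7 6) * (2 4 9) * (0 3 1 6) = (0 3 1 6 5 7)(2 4 9) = [3, 6, 4, 1, 9, 7, 5, 0, 8, 2]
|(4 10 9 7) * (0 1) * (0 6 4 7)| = 6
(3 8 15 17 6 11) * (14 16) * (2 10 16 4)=(2 10 16 14 4)(3 8 15 17 6 11)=[0, 1, 10, 8, 2, 5, 11, 7, 15, 9, 16, 3, 12, 13, 4, 17, 14, 6]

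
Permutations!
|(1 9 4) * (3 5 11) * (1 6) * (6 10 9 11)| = 15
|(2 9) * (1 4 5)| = |(1 4 5)(2 9)| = 6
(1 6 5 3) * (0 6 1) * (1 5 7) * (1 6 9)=(0 9 1 5 3)(6 7)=[9, 5, 2, 0, 4, 3, 7, 6, 8, 1]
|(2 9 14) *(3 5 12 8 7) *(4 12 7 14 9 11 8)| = |(2 11 8 14)(3 5 7)(4 12)| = 12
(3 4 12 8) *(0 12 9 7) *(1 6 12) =(0 1 6 12 8 3 4 9 7) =[1, 6, 2, 4, 9, 5, 12, 0, 3, 7, 10, 11, 8]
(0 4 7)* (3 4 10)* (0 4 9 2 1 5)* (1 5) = (0 10 3 9 2 5)(4 7) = [10, 1, 5, 9, 7, 0, 6, 4, 8, 2, 3]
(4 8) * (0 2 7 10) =(0 2 7 10)(4 8) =[2, 1, 7, 3, 8, 5, 6, 10, 4, 9, 0]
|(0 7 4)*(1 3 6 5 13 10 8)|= 21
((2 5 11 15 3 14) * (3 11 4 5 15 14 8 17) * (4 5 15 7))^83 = ((2 7 4 15 11 14)(3 8 17))^83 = (2 14 11 15 4 7)(3 17 8)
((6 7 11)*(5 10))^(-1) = (5 10)(6 11 7)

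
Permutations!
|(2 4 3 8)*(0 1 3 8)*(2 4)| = |(0 1 3)(4 8)| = 6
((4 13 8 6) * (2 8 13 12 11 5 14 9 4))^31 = ((2 8 6)(4 12 11 5 14 9))^31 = (2 8 6)(4 12 11 5 14 9)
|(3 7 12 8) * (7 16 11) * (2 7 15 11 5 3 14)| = 30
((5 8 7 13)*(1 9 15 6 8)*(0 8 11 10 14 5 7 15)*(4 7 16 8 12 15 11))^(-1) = (0 9 1 5 14 10 11 8 16 13 7 4 6 15 12)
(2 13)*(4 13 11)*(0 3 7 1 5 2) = (0 3 7 1 5 2 11 4 13) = [3, 5, 11, 7, 13, 2, 6, 1, 8, 9, 10, 4, 12, 0]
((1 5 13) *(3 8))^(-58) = (1 13 5)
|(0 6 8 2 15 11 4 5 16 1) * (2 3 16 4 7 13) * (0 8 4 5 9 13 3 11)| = |(0 6 4 9 13 2 15)(1 8 11 7 3 16)| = 42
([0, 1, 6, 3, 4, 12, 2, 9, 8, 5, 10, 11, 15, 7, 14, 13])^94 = [0, 1, 2, 3, 4, 7, 6, 15, 8, 13, 10, 11, 9, 12, 14, 5]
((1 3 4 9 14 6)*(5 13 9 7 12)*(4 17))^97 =((1 3 17 4 7 12 5 13 9 14 6))^97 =(1 14 13 12 4 3 6 9 5 7 17)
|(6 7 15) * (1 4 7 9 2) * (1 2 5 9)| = 10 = |(1 4 7 15 6)(5 9)|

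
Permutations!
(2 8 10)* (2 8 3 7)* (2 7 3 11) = (2 11)(8 10) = [0, 1, 11, 3, 4, 5, 6, 7, 10, 9, 8, 2]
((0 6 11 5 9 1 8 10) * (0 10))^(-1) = ((0 6 11 5 9 1 8))^(-1) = (0 8 1 9 5 11 6)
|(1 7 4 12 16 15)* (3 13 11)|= 6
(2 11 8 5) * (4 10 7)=(2 11 8 5)(4 10 7)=[0, 1, 11, 3, 10, 2, 6, 4, 5, 9, 7, 8]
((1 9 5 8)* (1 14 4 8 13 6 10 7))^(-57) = (14)(1 7 10 6 13 5 9)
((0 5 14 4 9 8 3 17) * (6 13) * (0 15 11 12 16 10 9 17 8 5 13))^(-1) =((0 13 6)(3 8)(4 17 15 11 12 16 10 9 5 14))^(-1) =(0 6 13)(3 8)(4 14 5 9 10 16 12 11 15 17)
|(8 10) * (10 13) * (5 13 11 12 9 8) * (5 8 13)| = |(8 11 12 9 13 10)| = 6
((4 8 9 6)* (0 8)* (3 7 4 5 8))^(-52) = ((0 3 7 4)(5 8 9 6))^(-52) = (9)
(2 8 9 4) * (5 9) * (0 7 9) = (0 7 9 4 2 8 5) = [7, 1, 8, 3, 2, 0, 6, 9, 5, 4]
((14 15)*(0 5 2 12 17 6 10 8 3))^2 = (0 2 17 10 3 5 12 6 8)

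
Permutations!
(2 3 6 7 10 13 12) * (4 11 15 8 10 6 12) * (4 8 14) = (2 3 12)(4 11 15 14)(6 7)(8 10 13) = [0, 1, 3, 12, 11, 5, 7, 6, 10, 9, 13, 15, 2, 8, 4, 14]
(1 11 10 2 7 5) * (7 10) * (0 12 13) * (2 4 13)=(0 12 2 10 4 13)(1 11 7 5)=[12, 11, 10, 3, 13, 1, 6, 5, 8, 9, 4, 7, 2, 0]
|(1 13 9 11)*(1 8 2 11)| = |(1 13 9)(2 11 8)| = 3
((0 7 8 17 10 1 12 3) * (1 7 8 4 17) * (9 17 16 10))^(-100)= (17)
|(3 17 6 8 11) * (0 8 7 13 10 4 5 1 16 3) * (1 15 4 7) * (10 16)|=|(0 8 11)(1 10 7 13 16 3 17 6)(4 5 15)|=24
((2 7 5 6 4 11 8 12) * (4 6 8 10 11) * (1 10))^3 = (2 8 7 12 5)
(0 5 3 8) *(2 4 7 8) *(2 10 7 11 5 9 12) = [9, 1, 4, 10, 11, 3, 6, 8, 0, 12, 7, 5, 2] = (0 9 12 2 4 11 5 3 10 7 8)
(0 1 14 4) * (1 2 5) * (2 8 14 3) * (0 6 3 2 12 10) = (0 8 14 4 6 3 12 10)(1 2 5) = [8, 2, 5, 12, 6, 1, 3, 7, 14, 9, 0, 11, 10, 13, 4]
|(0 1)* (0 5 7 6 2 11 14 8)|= |(0 1 5 7 6 2 11 14 8)|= 9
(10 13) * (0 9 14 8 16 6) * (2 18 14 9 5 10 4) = (0 5 10 13 4 2 18 14 8 16 6) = [5, 1, 18, 3, 2, 10, 0, 7, 16, 9, 13, 11, 12, 4, 8, 15, 6, 17, 14]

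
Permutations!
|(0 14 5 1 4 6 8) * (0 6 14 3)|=4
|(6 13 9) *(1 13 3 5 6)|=3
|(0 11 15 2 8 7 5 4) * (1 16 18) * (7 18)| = |(0 11 15 2 8 18 1 16 7 5 4)| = 11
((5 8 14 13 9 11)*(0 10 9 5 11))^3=((0 10 9)(5 8 14 13))^3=(5 13 14 8)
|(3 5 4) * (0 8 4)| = 5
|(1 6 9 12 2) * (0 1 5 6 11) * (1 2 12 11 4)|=6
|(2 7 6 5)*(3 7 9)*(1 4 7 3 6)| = 12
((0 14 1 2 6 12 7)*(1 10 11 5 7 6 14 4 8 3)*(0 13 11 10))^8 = ((0 4 8 3 1 2 14)(5 7 13 11)(6 12))^8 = (0 4 8 3 1 2 14)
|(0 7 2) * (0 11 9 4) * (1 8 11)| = |(0 7 2 1 8 11 9 4)| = 8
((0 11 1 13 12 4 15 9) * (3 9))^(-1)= (0 9 3 15 4 12 13 1 11)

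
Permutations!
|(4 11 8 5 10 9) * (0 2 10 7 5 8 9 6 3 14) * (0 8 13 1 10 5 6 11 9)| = |(0 2 5 7 6 3 14 8 13 1 10 11)(4 9)| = 12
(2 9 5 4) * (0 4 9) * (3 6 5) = (0 4 2)(3 6 5 9) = [4, 1, 0, 6, 2, 9, 5, 7, 8, 3]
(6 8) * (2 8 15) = [0, 1, 8, 3, 4, 5, 15, 7, 6, 9, 10, 11, 12, 13, 14, 2] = (2 8 6 15)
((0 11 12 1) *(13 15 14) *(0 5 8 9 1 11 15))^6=(0 14)(1 8)(5 9)(13 15)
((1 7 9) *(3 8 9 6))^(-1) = ((1 7 6 3 8 9))^(-1) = (1 9 8 3 6 7)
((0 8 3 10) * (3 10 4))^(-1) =(0 10 8)(3 4)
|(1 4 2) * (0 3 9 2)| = |(0 3 9 2 1 4)| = 6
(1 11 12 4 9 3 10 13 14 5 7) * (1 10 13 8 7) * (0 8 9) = (0 8 7 10 9 3 13 14 5 1 11 12 4) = [8, 11, 2, 13, 0, 1, 6, 10, 7, 3, 9, 12, 4, 14, 5]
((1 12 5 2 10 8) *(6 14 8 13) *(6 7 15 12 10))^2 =(1 13 15 5 6 8 10 7 12 2 14)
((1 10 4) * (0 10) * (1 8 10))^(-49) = (0 1)(4 10 8) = ((0 1)(4 8 10))^(-49)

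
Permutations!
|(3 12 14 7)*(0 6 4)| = |(0 6 4)(3 12 14 7)| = 12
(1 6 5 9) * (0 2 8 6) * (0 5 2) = (1 5 9)(2 8 6) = [0, 5, 8, 3, 4, 9, 2, 7, 6, 1]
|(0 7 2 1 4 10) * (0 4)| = 4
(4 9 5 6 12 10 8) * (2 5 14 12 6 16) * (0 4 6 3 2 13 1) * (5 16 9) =(0 4 5 9 14 12 10 8 6 3 2 16 13 1) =[4, 0, 16, 2, 5, 9, 3, 7, 6, 14, 8, 11, 10, 1, 12, 15, 13]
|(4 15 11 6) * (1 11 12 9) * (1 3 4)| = |(1 11 6)(3 4 15 12 9)| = 15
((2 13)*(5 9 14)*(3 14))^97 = ((2 13)(3 14 5 9))^97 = (2 13)(3 14 5 9)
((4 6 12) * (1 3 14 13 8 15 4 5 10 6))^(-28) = ((1 3 14 13 8 15 4)(5 10 6 12))^(-28) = (15)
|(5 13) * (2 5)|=3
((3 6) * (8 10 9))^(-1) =((3 6)(8 10 9))^(-1) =(3 6)(8 9 10)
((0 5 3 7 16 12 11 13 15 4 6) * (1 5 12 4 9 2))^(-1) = ((0 12 11 13 15 9 2 1 5 3 7 16 4 6))^(-1) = (0 6 4 16 7 3 5 1 2 9 15 13 11 12)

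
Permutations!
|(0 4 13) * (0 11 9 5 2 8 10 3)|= |(0 4 13 11 9 5 2 8 10 3)|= 10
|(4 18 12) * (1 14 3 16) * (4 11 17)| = |(1 14 3 16)(4 18 12 11 17)| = 20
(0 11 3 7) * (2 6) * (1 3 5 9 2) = (0 11 5 9 2 6 1 3 7) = [11, 3, 6, 7, 4, 9, 1, 0, 8, 2, 10, 5]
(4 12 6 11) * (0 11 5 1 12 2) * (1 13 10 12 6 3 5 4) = (0 11 1 6 4 2)(3 5 13 10 12) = [11, 6, 0, 5, 2, 13, 4, 7, 8, 9, 12, 1, 3, 10]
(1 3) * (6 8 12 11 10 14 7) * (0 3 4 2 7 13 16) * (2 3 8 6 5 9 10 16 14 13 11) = (0 8 12 2 7 5 9 10 13 14 11 16)(1 4 3) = [8, 4, 7, 1, 3, 9, 6, 5, 12, 10, 13, 16, 2, 14, 11, 15, 0]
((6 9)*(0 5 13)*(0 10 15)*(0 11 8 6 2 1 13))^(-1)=(0 5)(1 2 9 6 8 11 15 10 13)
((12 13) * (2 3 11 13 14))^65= (2 14 12 13 11 3)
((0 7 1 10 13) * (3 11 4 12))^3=((0 7 1 10 13)(3 11 4 12))^3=(0 10 7 13 1)(3 12 4 11)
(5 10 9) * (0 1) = (0 1)(5 10 9) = [1, 0, 2, 3, 4, 10, 6, 7, 8, 5, 9]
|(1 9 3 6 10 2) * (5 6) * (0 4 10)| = |(0 4 10 2 1 9 3 5 6)| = 9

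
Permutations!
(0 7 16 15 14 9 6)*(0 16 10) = [7, 1, 2, 3, 4, 5, 16, 10, 8, 6, 0, 11, 12, 13, 9, 14, 15] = (0 7 10)(6 16 15 14 9)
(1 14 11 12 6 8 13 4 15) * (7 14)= (1 7 14 11 12 6 8 13 4 15)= [0, 7, 2, 3, 15, 5, 8, 14, 13, 9, 10, 12, 6, 4, 11, 1]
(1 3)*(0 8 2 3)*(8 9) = [9, 0, 3, 1, 4, 5, 6, 7, 2, 8] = (0 9 8 2 3 1)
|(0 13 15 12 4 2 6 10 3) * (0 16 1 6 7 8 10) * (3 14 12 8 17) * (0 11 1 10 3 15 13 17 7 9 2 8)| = 42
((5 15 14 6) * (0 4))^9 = (0 4)(5 15 14 6)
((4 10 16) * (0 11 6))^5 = (0 6 11)(4 16 10)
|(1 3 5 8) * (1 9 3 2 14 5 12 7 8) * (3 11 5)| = |(1 2 14 3 12 7 8 9 11 5)| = 10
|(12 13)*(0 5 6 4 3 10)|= 6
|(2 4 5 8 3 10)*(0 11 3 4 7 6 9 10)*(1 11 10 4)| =12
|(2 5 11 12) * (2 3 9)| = 6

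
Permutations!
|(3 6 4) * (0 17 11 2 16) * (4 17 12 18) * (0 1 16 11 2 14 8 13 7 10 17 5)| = 56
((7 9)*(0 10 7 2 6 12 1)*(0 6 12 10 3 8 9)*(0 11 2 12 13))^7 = ((0 3 8 9 12 1 6 10 7 11 2 13))^7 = (0 10 8 11 12 13 6 3 7 9 2 1)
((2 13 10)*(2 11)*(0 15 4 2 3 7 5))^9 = (0 5 7 3 11 10 13 2 4 15)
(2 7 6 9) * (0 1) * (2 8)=[1, 0, 7, 3, 4, 5, 9, 6, 2, 8]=(0 1)(2 7 6 9 8)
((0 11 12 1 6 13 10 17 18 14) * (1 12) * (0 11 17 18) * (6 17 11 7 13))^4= ((0 11 1 17)(7 13 10 18 14))^4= (7 14 18 10 13)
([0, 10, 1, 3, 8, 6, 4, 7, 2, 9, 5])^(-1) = [0, 2, 8, 3, 6, 10, 5, 7, 4, 9, 1]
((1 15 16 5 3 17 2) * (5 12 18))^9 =(18)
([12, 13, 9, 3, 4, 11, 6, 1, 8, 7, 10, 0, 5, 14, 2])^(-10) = (0 5)(1 14 9)(2 7 13)(11 12)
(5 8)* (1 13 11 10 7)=(1 13 11 10 7)(5 8)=[0, 13, 2, 3, 4, 8, 6, 1, 5, 9, 7, 10, 12, 11]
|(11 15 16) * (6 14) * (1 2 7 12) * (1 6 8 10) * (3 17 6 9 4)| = 12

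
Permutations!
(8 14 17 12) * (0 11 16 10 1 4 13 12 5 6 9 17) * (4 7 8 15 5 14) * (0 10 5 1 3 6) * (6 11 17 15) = [17, 7, 2, 11, 13, 0, 9, 8, 4, 15, 3, 16, 6, 12, 10, 1, 5, 14] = (0 17 14 10 3 11 16 5)(1 7 8 4 13 12 6 9 15)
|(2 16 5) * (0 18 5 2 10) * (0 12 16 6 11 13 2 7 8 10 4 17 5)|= 60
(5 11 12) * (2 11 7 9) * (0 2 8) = (0 2 11 12 5 7 9 8) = [2, 1, 11, 3, 4, 7, 6, 9, 0, 8, 10, 12, 5]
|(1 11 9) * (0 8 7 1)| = 6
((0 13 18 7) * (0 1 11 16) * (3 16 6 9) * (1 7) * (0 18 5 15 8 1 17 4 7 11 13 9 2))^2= ((0 9 3 16 18 17 4 7 11 6 2)(1 13 5 15 8))^2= (0 3 18 4 11 2 9 16 17 7 6)(1 5 8 13 15)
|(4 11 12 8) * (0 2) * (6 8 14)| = |(0 2)(4 11 12 14 6 8)| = 6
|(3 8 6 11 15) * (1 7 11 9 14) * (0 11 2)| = |(0 11 15 3 8 6 9 14 1 7 2)| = 11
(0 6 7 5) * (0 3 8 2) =(0 6 7 5 3 8 2) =[6, 1, 0, 8, 4, 3, 7, 5, 2]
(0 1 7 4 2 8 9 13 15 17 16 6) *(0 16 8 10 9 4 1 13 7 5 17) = (0 13 15)(1 5 17 8 4 2 10 9 7)(6 16) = [13, 5, 10, 3, 2, 17, 16, 1, 4, 7, 9, 11, 12, 15, 14, 0, 6, 8]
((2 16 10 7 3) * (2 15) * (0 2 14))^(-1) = ((0 2 16 10 7 3 15 14))^(-1) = (0 14 15 3 7 10 16 2)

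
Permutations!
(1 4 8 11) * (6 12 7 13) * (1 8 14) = (1 4 14)(6 12 7 13)(8 11) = [0, 4, 2, 3, 14, 5, 12, 13, 11, 9, 10, 8, 7, 6, 1]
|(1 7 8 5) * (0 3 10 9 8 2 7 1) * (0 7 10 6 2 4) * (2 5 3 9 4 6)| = |(0 9 8 3 2 10 4)(5 7 6)| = 21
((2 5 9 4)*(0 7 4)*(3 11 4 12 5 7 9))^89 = ((0 9)(2 7 12 5 3 11 4))^89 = (0 9)(2 11 5 7 4 3 12)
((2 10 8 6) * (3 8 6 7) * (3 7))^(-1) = (2 6 10)(3 8)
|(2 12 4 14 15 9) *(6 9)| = 7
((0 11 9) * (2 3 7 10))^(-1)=((0 11 9)(2 3 7 10))^(-1)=(0 9 11)(2 10 7 3)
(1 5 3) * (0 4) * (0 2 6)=[4, 5, 6, 1, 2, 3, 0]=(0 4 2 6)(1 5 3)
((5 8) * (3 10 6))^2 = (3 6 10)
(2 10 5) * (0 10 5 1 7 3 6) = (0 10 1 7 3 6)(2 5) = [10, 7, 5, 6, 4, 2, 0, 3, 8, 9, 1]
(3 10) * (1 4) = (1 4)(3 10) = [0, 4, 2, 10, 1, 5, 6, 7, 8, 9, 3]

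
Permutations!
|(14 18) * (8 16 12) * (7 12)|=|(7 12 8 16)(14 18)|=4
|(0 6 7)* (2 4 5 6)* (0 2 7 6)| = 5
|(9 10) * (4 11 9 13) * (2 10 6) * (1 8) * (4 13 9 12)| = |(13)(1 8)(2 10 9 6)(4 11 12)| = 12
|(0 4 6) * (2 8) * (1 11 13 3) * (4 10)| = 4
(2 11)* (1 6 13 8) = (1 6 13 8)(2 11) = [0, 6, 11, 3, 4, 5, 13, 7, 1, 9, 10, 2, 12, 8]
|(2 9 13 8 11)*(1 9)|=6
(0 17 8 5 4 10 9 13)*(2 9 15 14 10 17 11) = (0 11 2 9 13)(4 17 8 5)(10 15 14) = [11, 1, 9, 3, 17, 4, 6, 7, 5, 13, 15, 2, 12, 0, 10, 14, 16, 8]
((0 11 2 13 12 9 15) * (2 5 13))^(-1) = (0 15 9 12 13 5 11) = ((0 11 5 13 12 9 15))^(-1)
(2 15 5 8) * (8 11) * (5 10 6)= (2 15 10 6 5 11 8)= [0, 1, 15, 3, 4, 11, 5, 7, 2, 9, 6, 8, 12, 13, 14, 10]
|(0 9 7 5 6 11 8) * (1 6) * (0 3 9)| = 8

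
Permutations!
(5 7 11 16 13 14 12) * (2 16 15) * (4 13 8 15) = (2 16 8 15)(4 13 14 12 5 7 11) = [0, 1, 16, 3, 13, 7, 6, 11, 15, 9, 10, 4, 5, 14, 12, 2, 8]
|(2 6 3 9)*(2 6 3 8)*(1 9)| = 6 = |(1 9 6 8 2 3)|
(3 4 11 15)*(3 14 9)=[0, 1, 2, 4, 11, 5, 6, 7, 8, 3, 10, 15, 12, 13, 9, 14]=(3 4 11 15 14 9)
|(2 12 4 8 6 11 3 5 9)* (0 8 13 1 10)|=13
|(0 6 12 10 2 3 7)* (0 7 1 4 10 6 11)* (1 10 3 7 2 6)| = 6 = |(0 11)(1 4 3 10 6 12)(2 7)|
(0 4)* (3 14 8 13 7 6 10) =(0 4)(3 14 8 13 7 6 10) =[4, 1, 2, 14, 0, 5, 10, 6, 13, 9, 3, 11, 12, 7, 8]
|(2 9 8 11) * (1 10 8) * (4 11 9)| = 12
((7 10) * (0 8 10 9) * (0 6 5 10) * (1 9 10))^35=((0 8)(1 9 6 5)(7 10))^35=(0 8)(1 5 6 9)(7 10)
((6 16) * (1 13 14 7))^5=((1 13 14 7)(6 16))^5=(1 13 14 7)(6 16)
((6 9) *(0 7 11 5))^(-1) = (0 5 11 7)(6 9)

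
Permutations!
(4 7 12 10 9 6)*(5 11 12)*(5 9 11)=(4 7 9 6)(10 11 12)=[0, 1, 2, 3, 7, 5, 4, 9, 8, 6, 11, 12, 10]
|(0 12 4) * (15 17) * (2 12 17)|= 6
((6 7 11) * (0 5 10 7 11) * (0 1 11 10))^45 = (11)(0 5)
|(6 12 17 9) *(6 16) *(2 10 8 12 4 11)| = |(2 10 8 12 17 9 16 6 4 11)| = 10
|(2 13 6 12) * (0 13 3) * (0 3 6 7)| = |(0 13 7)(2 6 12)| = 3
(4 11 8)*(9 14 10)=[0, 1, 2, 3, 11, 5, 6, 7, 4, 14, 9, 8, 12, 13, 10]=(4 11 8)(9 14 10)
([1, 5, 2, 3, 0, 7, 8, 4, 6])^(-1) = (0 4 7 5 1)(6 8)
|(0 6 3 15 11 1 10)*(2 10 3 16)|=|(0 6 16 2 10)(1 3 15 11)|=20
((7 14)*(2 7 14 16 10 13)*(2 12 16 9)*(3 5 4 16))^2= (2 9 7)(3 4 10 12 5 16 13)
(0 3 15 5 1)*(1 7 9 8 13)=(0 3 15 5 7 9 8 13 1)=[3, 0, 2, 15, 4, 7, 6, 9, 13, 8, 10, 11, 12, 1, 14, 5]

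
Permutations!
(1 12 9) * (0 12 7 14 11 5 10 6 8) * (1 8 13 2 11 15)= (0 12 9 8)(1 7 14 15)(2 11 5 10 6 13)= [12, 7, 11, 3, 4, 10, 13, 14, 0, 8, 6, 5, 9, 2, 15, 1]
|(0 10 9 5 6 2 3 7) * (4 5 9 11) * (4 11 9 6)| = 14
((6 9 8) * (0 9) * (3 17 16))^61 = ((0 9 8 6)(3 17 16))^61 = (0 9 8 6)(3 17 16)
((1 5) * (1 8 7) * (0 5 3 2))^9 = ((0 5 8 7 1 3 2))^9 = (0 8 1 2 5 7 3)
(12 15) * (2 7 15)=[0, 1, 7, 3, 4, 5, 6, 15, 8, 9, 10, 11, 2, 13, 14, 12]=(2 7 15 12)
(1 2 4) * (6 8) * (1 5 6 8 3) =(8)(1 2 4 5 6 3) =[0, 2, 4, 1, 5, 6, 3, 7, 8]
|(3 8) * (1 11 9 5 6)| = |(1 11 9 5 6)(3 8)| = 10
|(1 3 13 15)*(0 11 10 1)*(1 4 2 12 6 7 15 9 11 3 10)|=13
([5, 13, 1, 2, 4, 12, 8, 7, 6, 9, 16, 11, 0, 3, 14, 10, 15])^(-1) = [12, 2, 3, 13, 4, 0, 8, 7, 6, 9, 15, 11, 5, 1, 14, 16, 10]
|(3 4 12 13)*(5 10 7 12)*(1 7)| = |(1 7 12 13 3 4 5 10)| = 8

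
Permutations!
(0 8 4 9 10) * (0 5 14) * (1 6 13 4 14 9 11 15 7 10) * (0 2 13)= (0 8 14 2 13 4 11 15 7 10 5 9 1 6)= [8, 6, 13, 3, 11, 9, 0, 10, 14, 1, 5, 15, 12, 4, 2, 7]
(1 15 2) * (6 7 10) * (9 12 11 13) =[0, 15, 1, 3, 4, 5, 7, 10, 8, 12, 6, 13, 11, 9, 14, 2] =(1 15 2)(6 7 10)(9 12 11 13)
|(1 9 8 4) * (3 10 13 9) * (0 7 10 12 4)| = 12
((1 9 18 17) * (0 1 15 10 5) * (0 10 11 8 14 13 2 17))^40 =(18)(2 14 11 17 13 8 15)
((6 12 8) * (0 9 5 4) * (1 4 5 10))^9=((0 9 10 1 4)(6 12 8))^9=(12)(0 4 1 10 9)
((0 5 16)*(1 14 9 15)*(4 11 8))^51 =(16)(1 15 9 14) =((0 5 16)(1 14 9 15)(4 11 8))^51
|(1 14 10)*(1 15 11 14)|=|(10 15 11 14)|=4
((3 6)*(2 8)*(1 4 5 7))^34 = (8)(1 5)(4 7)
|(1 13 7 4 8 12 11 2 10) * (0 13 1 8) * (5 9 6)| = |(0 13 7 4)(2 10 8 12 11)(5 9 6)| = 60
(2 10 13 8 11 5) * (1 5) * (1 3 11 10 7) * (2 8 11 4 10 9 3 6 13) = (1 5 8 9 3 4 10 2 7)(6 13 11) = [0, 5, 7, 4, 10, 8, 13, 1, 9, 3, 2, 6, 12, 11]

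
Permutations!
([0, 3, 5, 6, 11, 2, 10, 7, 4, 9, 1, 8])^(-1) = [0, 10, 5, 1, 8, 2, 3, 7, 11, 9, 6, 4]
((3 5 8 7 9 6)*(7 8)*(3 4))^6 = (9) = ((3 5 7 9 6 4))^6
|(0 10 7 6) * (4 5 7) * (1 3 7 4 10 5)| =|(10)(0 5 4 1 3 7 6)| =7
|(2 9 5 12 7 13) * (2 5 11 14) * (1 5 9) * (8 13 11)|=|(1 5 12 7 11 14 2)(8 13 9)|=21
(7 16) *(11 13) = (7 16)(11 13) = [0, 1, 2, 3, 4, 5, 6, 16, 8, 9, 10, 13, 12, 11, 14, 15, 7]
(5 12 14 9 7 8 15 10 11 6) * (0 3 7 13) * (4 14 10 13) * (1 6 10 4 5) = (0 3 7 8 15 13)(1 6)(4 14 9 5 12)(10 11) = [3, 6, 2, 7, 14, 12, 1, 8, 15, 5, 11, 10, 4, 0, 9, 13]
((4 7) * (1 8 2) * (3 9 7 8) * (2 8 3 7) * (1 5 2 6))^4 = ((1 7 4 3 9 6)(2 5))^4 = (1 9 4)(3 7 6)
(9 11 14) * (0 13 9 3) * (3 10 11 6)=[13, 1, 2, 0, 4, 5, 3, 7, 8, 6, 11, 14, 12, 9, 10]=(0 13 9 6 3)(10 11 14)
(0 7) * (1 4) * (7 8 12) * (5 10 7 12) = [8, 4, 2, 3, 1, 10, 6, 0, 5, 9, 7, 11, 12] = (12)(0 8 5 10 7)(1 4)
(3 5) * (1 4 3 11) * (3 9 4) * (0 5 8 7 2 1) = [5, 3, 1, 8, 9, 11, 6, 2, 7, 4, 10, 0] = (0 5 11)(1 3 8 7 2)(4 9)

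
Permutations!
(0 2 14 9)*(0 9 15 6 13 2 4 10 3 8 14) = (0 4 10 3 8 14 15 6 13 2) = [4, 1, 0, 8, 10, 5, 13, 7, 14, 9, 3, 11, 12, 2, 15, 6]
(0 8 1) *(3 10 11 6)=(0 8 1)(3 10 11 6)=[8, 0, 2, 10, 4, 5, 3, 7, 1, 9, 11, 6]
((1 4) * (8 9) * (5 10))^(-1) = ((1 4)(5 10)(8 9))^(-1) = (1 4)(5 10)(8 9)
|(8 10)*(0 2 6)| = |(0 2 6)(8 10)| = 6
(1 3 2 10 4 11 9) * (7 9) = [0, 3, 10, 2, 11, 5, 6, 9, 8, 1, 4, 7] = (1 3 2 10 4 11 7 9)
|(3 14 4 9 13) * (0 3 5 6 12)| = |(0 3 14 4 9 13 5 6 12)| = 9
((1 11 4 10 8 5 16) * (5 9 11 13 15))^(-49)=(1 13 15 5 16)(4 10 8 9 11)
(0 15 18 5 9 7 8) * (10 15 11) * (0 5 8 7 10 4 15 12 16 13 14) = (0 11 4 15 18 8 5 9 10 12 16 13 14) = [11, 1, 2, 3, 15, 9, 6, 7, 5, 10, 12, 4, 16, 14, 0, 18, 13, 17, 8]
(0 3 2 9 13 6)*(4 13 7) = [3, 1, 9, 2, 13, 5, 0, 4, 8, 7, 10, 11, 12, 6] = (0 3 2 9 7 4 13 6)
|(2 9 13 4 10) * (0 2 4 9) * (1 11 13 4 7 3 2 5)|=11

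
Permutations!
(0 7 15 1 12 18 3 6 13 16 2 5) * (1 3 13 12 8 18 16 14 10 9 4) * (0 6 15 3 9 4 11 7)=(1 8 18 13 14 10 4)(2 5 6 12 16)(3 15 9 11 7)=[0, 8, 5, 15, 1, 6, 12, 3, 18, 11, 4, 7, 16, 14, 10, 9, 2, 17, 13]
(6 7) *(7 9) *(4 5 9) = (4 5 9 7 6) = [0, 1, 2, 3, 5, 9, 4, 6, 8, 7]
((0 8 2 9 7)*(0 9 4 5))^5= (7 9)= ((0 8 2 4 5)(7 9))^5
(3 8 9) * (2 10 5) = [0, 1, 10, 8, 4, 2, 6, 7, 9, 3, 5] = (2 10 5)(3 8 9)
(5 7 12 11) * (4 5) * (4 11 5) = [0, 1, 2, 3, 4, 7, 6, 12, 8, 9, 10, 11, 5] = (5 7 12)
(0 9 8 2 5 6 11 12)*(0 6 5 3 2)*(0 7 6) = [9, 1, 3, 2, 4, 5, 11, 6, 7, 8, 10, 12, 0] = (0 9 8 7 6 11 12)(2 3)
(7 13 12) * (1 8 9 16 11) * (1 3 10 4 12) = (1 8 9 16 11 3 10 4 12 7 13) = [0, 8, 2, 10, 12, 5, 6, 13, 9, 16, 4, 3, 7, 1, 14, 15, 11]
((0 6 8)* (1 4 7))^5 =(0 8 6)(1 7 4)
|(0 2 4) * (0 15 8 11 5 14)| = 8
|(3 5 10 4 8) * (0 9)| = 10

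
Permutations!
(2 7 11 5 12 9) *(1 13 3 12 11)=[0, 13, 7, 12, 4, 11, 6, 1, 8, 2, 10, 5, 9, 3]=(1 13 3 12 9 2 7)(5 11)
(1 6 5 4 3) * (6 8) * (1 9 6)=(1 8)(3 9 6 5 4)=[0, 8, 2, 9, 3, 4, 5, 7, 1, 6]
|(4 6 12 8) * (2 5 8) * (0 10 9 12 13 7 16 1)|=13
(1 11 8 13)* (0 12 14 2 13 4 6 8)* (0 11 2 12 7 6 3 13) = (0 7 6 8 4 3 13 1 2)(12 14) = [7, 2, 0, 13, 3, 5, 8, 6, 4, 9, 10, 11, 14, 1, 12]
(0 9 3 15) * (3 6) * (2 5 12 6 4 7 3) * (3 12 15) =(0 9 4 7 12 6 2 5 15) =[9, 1, 5, 3, 7, 15, 2, 12, 8, 4, 10, 11, 6, 13, 14, 0]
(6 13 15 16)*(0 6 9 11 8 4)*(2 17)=(0 6 13 15 16 9 11 8 4)(2 17)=[6, 1, 17, 3, 0, 5, 13, 7, 4, 11, 10, 8, 12, 15, 14, 16, 9, 2]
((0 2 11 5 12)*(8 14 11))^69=(0 12 5 11 14 8 2)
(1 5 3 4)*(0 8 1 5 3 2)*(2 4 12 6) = (0 8 1 3 12 6 2)(4 5) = [8, 3, 0, 12, 5, 4, 2, 7, 1, 9, 10, 11, 6]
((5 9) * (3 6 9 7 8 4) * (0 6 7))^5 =(0 6 9 5)(3 7 8 4)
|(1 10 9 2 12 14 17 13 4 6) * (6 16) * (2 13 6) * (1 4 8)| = 35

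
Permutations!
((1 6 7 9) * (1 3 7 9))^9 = ((1 6 9 3 7))^9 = (1 7 3 9 6)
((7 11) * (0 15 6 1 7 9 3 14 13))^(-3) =(0 3 7 15 14 11 6 13 9 1)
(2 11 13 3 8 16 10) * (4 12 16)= (2 11 13 3 8 4 12 16 10)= [0, 1, 11, 8, 12, 5, 6, 7, 4, 9, 2, 13, 16, 3, 14, 15, 10]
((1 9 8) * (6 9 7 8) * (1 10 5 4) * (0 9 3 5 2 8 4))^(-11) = (0 5 3 6 9)(1 7 4)(2 8 10)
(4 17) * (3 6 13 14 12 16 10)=(3 6 13 14 12 16 10)(4 17)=[0, 1, 2, 6, 17, 5, 13, 7, 8, 9, 3, 11, 16, 14, 12, 15, 10, 4]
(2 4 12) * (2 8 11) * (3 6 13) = (2 4 12 8 11)(3 6 13) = [0, 1, 4, 6, 12, 5, 13, 7, 11, 9, 10, 2, 8, 3]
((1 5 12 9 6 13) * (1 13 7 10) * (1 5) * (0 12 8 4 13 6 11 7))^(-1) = ((0 12 9 11 7 10 5 8 4 13 6))^(-1) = (0 6 13 4 8 5 10 7 11 9 12)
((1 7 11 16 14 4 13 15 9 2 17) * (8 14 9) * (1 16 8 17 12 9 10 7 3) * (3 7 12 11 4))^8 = ((1 7 4 13 15 17 16 10 12 9 2 11 8 14 3))^8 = (1 12 7 9 4 2 13 11 15 8 17 14 16 3 10)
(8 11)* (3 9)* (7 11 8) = (3 9)(7 11) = [0, 1, 2, 9, 4, 5, 6, 11, 8, 3, 10, 7]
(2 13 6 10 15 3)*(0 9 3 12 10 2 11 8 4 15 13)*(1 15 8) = (0 9 3 11 1 15 12 10 13 6 2)(4 8) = [9, 15, 0, 11, 8, 5, 2, 7, 4, 3, 13, 1, 10, 6, 14, 12]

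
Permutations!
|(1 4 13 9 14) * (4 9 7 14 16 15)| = |(1 9 16 15 4 13 7 14)| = 8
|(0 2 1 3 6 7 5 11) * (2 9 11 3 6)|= 6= |(0 9 11)(1 6 7 5 3 2)|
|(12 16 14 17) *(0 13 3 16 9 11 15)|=10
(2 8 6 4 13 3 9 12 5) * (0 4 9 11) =[4, 1, 8, 11, 13, 2, 9, 7, 6, 12, 10, 0, 5, 3] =(0 4 13 3 11)(2 8 6 9 12 5)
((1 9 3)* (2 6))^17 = ((1 9 3)(2 6))^17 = (1 3 9)(2 6)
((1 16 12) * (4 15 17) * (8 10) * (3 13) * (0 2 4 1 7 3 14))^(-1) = ((0 2 4 15 17 1 16 12 7 3 13 14)(8 10))^(-1) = (0 14 13 3 7 12 16 1 17 15 4 2)(8 10)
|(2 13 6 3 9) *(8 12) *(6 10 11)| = 14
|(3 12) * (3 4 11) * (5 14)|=|(3 12 4 11)(5 14)|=4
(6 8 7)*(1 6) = [0, 6, 2, 3, 4, 5, 8, 1, 7] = (1 6 8 7)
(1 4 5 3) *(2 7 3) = (1 4 5 2 7 3) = [0, 4, 7, 1, 5, 2, 6, 3]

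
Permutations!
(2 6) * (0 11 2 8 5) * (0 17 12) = (0 11 2 6 8 5 17 12) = [11, 1, 6, 3, 4, 17, 8, 7, 5, 9, 10, 2, 0, 13, 14, 15, 16, 12]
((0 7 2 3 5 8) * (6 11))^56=(11)(0 2 5)(3 8 7)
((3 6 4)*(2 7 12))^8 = ((2 7 12)(3 6 4))^8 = (2 12 7)(3 4 6)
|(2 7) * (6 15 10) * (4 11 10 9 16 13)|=|(2 7)(4 11 10 6 15 9 16 13)|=8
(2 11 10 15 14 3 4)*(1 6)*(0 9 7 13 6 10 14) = (0 9 7 13 6 1 10 15)(2 11 14 3 4) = [9, 10, 11, 4, 2, 5, 1, 13, 8, 7, 15, 14, 12, 6, 3, 0]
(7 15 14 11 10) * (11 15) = (7 11 10)(14 15) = [0, 1, 2, 3, 4, 5, 6, 11, 8, 9, 7, 10, 12, 13, 15, 14]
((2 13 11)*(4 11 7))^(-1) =(2 11 4 7 13) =((2 13 7 4 11))^(-1)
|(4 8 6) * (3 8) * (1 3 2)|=6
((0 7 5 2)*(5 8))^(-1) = (0 2 5 8 7) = ((0 7 8 5 2))^(-1)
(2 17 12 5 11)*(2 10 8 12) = (2 17)(5 11 10 8 12) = [0, 1, 17, 3, 4, 11, 6, 7, 12, 9, 8, 10, 5, 13, 14, 15, 16, 2]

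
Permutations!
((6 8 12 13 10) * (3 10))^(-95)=(3 10 6 8 12 13)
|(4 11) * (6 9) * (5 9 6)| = 2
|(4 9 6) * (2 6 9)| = |(9)(2 6 4)| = 3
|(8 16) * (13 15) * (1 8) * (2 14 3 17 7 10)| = 6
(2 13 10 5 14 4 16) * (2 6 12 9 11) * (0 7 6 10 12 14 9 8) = [7, 1, 13, 3, 16, 9, 14, 6, 0, 11, 5, 2, 8, 12, 4, 15, 10] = (0 7 6 14 4 16 10 5 9 11 2 13 12 8)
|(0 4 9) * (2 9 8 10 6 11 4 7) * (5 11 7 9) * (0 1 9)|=|(1 9)(2 5 11 4 8 10 6 7)|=8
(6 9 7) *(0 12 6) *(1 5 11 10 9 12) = (0 1 5 11 10 9 7)(6 12) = [1, 5, 2, 3, 4, 11, 12, 0, 8, 7, 9, 10, 6]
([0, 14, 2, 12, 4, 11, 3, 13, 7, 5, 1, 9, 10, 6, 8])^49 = [0, 13, 2, 14, 4, 11, 1, 12, 3, 5, 7, 9, 8, 10, 6]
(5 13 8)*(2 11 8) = (2 11 8 5 13) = [0, 1, 11, 3, 4, 13, 6, 7, 5, 9, 10, 8, 12, 2]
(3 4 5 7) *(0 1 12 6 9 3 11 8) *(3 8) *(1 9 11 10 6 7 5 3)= (0 9 8)(1 12 7 10 6 11)(3 4)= [9, 12, 2, 4, 3, 5, 11, 10, 0, 8, 6, 1, 7]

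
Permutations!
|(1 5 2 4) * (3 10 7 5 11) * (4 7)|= 15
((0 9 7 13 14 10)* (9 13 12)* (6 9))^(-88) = (14)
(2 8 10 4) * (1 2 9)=(1 2 8 10 4 9)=[0, 2, 8, 3, 9, 5, 6, 7, 10, 1, 4]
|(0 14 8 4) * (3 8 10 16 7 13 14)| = |(0 3 8 4)(7 13 14 10 16)| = 20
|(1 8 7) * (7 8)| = 2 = |(8)(1 7)|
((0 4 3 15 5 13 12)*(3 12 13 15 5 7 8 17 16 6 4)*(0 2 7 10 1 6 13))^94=(0 10 12 17 3 1 2 16 5 6 7 13 15 4 8)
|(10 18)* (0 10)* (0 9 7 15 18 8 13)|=4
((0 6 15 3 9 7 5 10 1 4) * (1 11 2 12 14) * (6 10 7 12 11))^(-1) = ((0 10 6 15 3 9 12 14 1 4)(2 11)(5 7))^(-1) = (0 4 1 14 12 9 3 15 6 10)(2 11)(5 7)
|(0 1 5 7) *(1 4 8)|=6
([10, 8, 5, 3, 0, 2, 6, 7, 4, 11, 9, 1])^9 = (0 9 1 4 10 11 8)(2 5)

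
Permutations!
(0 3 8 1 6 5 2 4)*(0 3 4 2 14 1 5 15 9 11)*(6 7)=(0 4 3 8 5 14 1 7 6 15 9 11)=[4, 7, 2, 8, 3, 14, 15, 6, 5, 11, 10, 0, 12, 13, 1, 9]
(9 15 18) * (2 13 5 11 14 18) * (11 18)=(2 13 5 18 9 15)(11 14)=[0, 1, 13, 3, 4, 18, 6, 7, 8, 15, 10, 14, 12, 5, 11, 2, 16, 17, 9]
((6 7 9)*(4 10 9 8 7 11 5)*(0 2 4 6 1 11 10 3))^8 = (1 5 10)(6 9 11)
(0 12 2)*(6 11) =[12, 1, 0, 3, 4, 5, 11, 7, 8, 9, 10, 6, 2] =(0 12 2)(6 11)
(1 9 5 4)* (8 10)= (1 9 5 4)(8 10)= [0, 9, 2, 3, 1, 4, 6, 7, 10, 5, 8]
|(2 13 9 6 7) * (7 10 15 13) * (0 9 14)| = |(0 9 6 10 15 13 14)(2 7)| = 14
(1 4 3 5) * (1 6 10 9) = (1 4 3 5 6 10 9) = [0, 4, 2, 5, 3, 6, 10, 7, 8, 1, 9]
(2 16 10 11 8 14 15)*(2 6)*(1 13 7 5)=(1 13 7 5)(2 16 10 11 8 14 15 6)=[0, 13, 16, 3, 4, 1, 2, 5, 14, 9, 11, 8, 12, 7, 15, 6, 10]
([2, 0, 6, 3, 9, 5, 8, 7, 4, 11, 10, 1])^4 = (0 4)(1 8)(2 9)(6 11)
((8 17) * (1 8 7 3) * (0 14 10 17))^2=((0 14 10 17 7 3 1 8))^2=(0 10 7 1)(3 8 14 17)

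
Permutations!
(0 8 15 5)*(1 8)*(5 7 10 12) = (0 1 8 15 7 10 12 5) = [1, 8, 2, 3, 4, 0, 6, 10, 15, 9, 12, 11, 5, 13, 14, 7]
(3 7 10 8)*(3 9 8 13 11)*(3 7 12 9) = (3 12 9 8)(7 10 13 11) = [0, 1, 2, 12, 4, 5, 6, 10, 3, 8, 13, 7, 9, 11]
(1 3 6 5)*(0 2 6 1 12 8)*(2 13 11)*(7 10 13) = (0 7 10 13 11 2 6 5 12 8)(1 3) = [7, 3, 6, 1, 4, 12, 5, 10, 0, 9, 13, 2, 8, 11]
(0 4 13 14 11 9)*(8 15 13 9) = (0 4 9)(8 15 13 14 11) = [4, 1, 2, 3, 9, 5, 6, 7, 15, 0, 10, 8, 12, 14, 11, 13]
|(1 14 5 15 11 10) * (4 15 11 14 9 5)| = 15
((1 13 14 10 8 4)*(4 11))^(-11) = (1 10 4 14 11 13 8) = ((1 13 14 10 8 11 4))^(-11)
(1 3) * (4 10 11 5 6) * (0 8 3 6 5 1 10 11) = (0 8 3 10)(1 6 4 11) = [8, 6, 2, 10, 11, 5, 4, 7, 3, 9, 0, 1]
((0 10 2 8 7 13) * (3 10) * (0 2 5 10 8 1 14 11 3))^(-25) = ((1 14 11 3 8 7 13 2)(5 10))^(-25) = (1 2 13 7 8 3 11 14)(5 10)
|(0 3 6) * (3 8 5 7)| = |(0 8 5 7 3 6)| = 6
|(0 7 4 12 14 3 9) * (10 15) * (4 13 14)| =6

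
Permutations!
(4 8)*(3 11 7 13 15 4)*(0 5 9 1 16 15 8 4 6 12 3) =(0 5 9 1 16 15 6 12 3 11 7 13 8) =[5, 16, 2, 11, 4, 9, 12, 13, 0, 1, 10, 7, 3, 8, 14, 6, 15]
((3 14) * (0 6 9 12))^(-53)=((0 6 9 12)(3 14))^(-53)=(0 12 9 6)(3 14)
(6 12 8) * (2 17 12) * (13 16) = (2 17 12 8 6)(13 16) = [0, 1, 17, 3, 4, 5, 2, 7, 6, 9, 10, 11, 8, 16, 14, 15, 13, 12]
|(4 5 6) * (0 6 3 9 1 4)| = |(0 6)(1 4 5 3 9)| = 10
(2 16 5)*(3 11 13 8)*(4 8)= (2 16 5)(3 11 13 4 8)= [0, 1, 16, 11, 8, 2, 6, 7, 3, 9, 10, 13, 12, 4, 14, 15, 5]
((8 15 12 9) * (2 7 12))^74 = (2 12 8)(7 9 15)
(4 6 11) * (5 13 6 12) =(4 12 5 13 6 11) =[0, 1, 2, 3, 12, 13, 11, 7, 8, 9, 10, 4, 5, 6]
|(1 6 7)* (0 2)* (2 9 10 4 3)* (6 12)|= |(0 9 10 4 3 2)(1 12 6 7)|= 12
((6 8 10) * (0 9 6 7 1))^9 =(0 6 10 1 9 8 7)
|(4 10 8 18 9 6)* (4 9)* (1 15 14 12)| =4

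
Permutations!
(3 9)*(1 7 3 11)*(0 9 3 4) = (0 9 11 1 7 4) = [9, 7, 2, 3, 0, 5, 6, 4, 8, 11, 10, 1]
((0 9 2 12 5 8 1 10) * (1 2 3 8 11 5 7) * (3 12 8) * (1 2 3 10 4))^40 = ((0 9 12 7 2 8 3 10)(1 4)(5 11))^40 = (12)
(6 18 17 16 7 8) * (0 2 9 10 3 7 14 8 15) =[2, 1, 9, 7, 4, 5, 18, 15, 6, 10, 3, 11, 12, 13, 8, 0, 14, 16, 17] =(0 2 9 10 3 7 15)(6 18 17 16 14 8)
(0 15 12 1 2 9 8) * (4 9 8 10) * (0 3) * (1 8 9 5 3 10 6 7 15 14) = (0 14 1 2 9 6 7 15 12 8 10 4 5 3) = [14, 2, 9, 0, 5, 3, 7, 15, 10, 6, 4, 11, 8, 13, 1, 12]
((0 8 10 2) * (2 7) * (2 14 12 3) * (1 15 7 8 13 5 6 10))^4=((0 13 5 6 10 8 1 15 7 14 12 3 2))^4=(0 10 7 2 6 15 3 5 1 12 13 8 14)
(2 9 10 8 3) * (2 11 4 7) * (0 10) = (0 10 8 3 11 4 7 2 9) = [10, 1, 9, 11, 7, 5, 6, 2, 3, 0, 8, 4]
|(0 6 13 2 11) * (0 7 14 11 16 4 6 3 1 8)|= |(0 3 1 8)(2 16 4 6 13)(7 14 11)|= 60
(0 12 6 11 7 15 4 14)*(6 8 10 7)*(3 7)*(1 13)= [12, 13, 2, 7, 14, 5, 11, 15, 10, 9, 3, 6, 8, 1, 0, 4]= (0 12 8 10 3 7 15 4 14)(1 13)(6 11)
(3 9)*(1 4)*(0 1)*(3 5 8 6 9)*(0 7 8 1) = (1 4 7 8 6 9 5) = [0, 4, 2, 3, 7, 1, 9, 8, 6, 5]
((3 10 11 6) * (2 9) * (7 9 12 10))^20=((2 12 10 11 6 3 7 9))^20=(2 6)(3 12)(7 10)(9 11)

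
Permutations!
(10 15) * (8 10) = (8 10 15) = [0, 1, 2, 3, 4, 5, 6, 7, 10, 9, 15, 11, 12, 13, 14, 8]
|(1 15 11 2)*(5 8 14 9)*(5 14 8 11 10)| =6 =|(1 15 10 5 11 2)(9 14)|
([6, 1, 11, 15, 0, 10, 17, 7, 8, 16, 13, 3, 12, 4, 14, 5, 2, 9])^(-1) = (0 4 13 10 5 15 3 11 2 16 9 17 6)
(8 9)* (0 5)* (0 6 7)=(0 5 6 7)(8 9)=[5, 1, 2, 3, 4, 6, 7, 0, 9, 8]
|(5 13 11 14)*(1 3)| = |(1 3)(5 13 11 14)| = 4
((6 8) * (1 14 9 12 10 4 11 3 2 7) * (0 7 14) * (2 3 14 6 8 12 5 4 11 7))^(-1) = (0 1 7 4 5 9 14 11 10 12 6 2)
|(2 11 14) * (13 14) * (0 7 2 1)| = |(0 7 2 11 13 14 1)| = 7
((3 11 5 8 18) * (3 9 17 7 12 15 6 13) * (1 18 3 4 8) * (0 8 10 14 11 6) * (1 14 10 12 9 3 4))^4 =(0 15 12 4 8)(1 13 6 3 18)(5 14 11)(7 9 17)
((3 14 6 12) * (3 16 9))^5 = ((3 14 6 12 16 9))^5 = (3 9 16 12 6 14)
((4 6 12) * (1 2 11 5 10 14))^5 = ((1 2 11 5 10 14)(4 6 12))^5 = (1 14 10 5 11 2)(4 12 6)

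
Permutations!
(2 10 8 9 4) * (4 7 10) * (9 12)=(2 4)(7 10 8 12 9)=[0, 1, 4, 3, 2, 5, 6, 10, 12, 7, 8, 11, 9]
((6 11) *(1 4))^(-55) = (1 4)(6 11)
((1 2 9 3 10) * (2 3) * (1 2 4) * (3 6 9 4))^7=((1 6 9 3 10 2 4))^7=(10)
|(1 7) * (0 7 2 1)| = |(0 7)(1 2)| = 2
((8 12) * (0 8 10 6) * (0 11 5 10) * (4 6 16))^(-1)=((0 8 12)(4 6 11 5 10 16))^(-1)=(0 12 8)(4 16 10 5 11 6)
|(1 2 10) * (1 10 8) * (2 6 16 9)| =|(1 6 16 9 2 8)| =6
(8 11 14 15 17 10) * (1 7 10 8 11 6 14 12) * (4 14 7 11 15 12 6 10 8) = [0, 11, 2, 3, 14, 5, 7, 8, 10, 9, 15, 6, 1, 13, 12, 17, 16, 4] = (1 11 6 7 8 10 15 17 4 14 12)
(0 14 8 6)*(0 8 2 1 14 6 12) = (0 6 8 12)(1 14 2) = [6, 14, 1, 3, 4, 5, 8, 7, 12, 9, 10, 11, 0, 13, 2]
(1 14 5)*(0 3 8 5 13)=(0 3 8 5 1 14 13)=[3, 14, 2, 8, 4, 1, 6, 7, 5, 9, 10, 11, 12, 0, 13]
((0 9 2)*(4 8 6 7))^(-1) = ((0 9 2)(4 8 6 7))^(-1) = (0 2 9)(4 7 6 8)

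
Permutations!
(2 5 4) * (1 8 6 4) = (1 8 6 4 2 5) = [0, 8, 5, 3, 2, 1, 4, 7, 6]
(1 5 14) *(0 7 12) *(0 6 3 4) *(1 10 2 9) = [7, 5, 9, 4, 0, 14, 3, 12, 8, 1, 2, 11, 6, 13, 10] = (0 7 12 6 3 4)(1 5 14 10 2 9)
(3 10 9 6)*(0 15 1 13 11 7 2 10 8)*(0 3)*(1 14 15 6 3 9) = (0 6)(1 13 11 7 2 10)(3 8 9)(14 15) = [6, 13, 10, 8, 4, 5, 0, 2, 9, 3, 1, 7, 12, 11, 15, 14]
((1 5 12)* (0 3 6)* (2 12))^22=(0 3 6)(1 2)(5 12)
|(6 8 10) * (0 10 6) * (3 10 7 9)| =10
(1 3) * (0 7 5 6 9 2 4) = (0 7 5 6 9 2 4)(1 3) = [7, 3, 4, 1, 0, 6, 9, 5, 8, 2]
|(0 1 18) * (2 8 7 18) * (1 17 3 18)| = |(0 17 3 18)(1 2 8 7)| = 4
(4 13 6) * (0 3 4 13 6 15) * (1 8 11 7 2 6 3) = (0 1 8 11 7 2 6 13 15)(3 4) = [1, 8, 6, 4, 3, 5, 13, 2, 11, 9, 10, 7, 12, 15, 14, 0]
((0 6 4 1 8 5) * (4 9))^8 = (0 6 9 4 1 8 5)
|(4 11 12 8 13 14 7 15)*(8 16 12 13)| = 6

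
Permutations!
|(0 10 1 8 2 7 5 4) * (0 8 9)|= 20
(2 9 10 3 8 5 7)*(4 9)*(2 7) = [0, 1, 4, 8, 9, 2, 6, 7, 5, 10, 3] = (2 4 9 10 3 8 5)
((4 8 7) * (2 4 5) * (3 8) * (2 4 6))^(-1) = (2 6)(3 4 5 7 8)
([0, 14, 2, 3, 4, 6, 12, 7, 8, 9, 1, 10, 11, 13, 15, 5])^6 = (1 11 6 15)(5 14 10 12)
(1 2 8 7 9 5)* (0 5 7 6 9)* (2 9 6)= (0 5 1 9 7)(2 8)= [5, 9, 8, 3, 4, 1, 6, 0, 2, 7]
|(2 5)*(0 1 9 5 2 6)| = 5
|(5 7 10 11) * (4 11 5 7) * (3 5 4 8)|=|(3 5 8)(4 11 7 10)|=12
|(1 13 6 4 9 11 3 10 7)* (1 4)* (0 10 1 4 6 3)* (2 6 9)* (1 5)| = |(0 10 7 9 11)(1 13 3 5)(2 6 4)| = 60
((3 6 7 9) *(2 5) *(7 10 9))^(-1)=((2 5)(3 6 10 9))^(-1)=(2 5)(3 9 10 6)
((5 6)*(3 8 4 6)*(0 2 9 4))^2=((0 2 9 4 6 5 3 8))^2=(0 9 6 3)(2 4 5 8)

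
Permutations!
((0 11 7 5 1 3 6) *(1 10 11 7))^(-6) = ((0 7 5 10 11 1 3 6))^(-6) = (0 5 11 3)(1 6 7 10)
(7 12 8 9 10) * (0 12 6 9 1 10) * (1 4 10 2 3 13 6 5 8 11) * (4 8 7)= (0 12 11 1 2 3 13 6 9)(4 10)(5 7)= [12, 2, 3, 13, 10, 7, 9, 5, 8, 0, 4, 1, 11, 6]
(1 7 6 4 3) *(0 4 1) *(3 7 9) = (0 4 7 6 1 9 3) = [4, 9, 2, 0, 7, 5, 1, 6, 8, 3]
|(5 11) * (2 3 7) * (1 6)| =6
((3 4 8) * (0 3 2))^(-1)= ((0 3 4 8 2))^(-1)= (0 2 8 4 3)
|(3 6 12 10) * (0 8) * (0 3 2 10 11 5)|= 14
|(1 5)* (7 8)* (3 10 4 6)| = 4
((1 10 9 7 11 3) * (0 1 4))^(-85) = ((0 1 10 9 7 11 3 4))^(-85) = (0 9 3 1 7 4 10 11)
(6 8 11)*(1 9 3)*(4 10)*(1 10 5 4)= (1 9 3 10)(4 5)(6 8 11)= [0, 9, 2, 10, 5, 4, 8, 7, 11, 3, 1, 6]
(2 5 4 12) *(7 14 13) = (2 5 4 12)(7 14 13) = [0, 1, 5, 3, 12, 4, 6, 14, 8, 9, 10, 11, 2, 7, 13]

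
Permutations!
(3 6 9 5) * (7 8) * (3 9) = [0, 1, 2, 6, 4, 9, 3, 8, 7, 5] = (3 6)(5 9)(7 8)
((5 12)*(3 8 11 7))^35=((3 8 11 7)(5 12))^35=(3 7 11 8)(5 12)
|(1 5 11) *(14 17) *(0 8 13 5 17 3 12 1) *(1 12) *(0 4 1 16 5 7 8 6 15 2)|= 24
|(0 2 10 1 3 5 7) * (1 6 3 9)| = |(0 2 10 6 3 5 7)(1 9)| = 14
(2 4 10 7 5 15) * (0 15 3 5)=(0 15 2 4 10 7)(3 5)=[15, 1, 4, 5, 10, 3, 6, 0, 8, 9, 7, 11, 12, 13, 14, 2]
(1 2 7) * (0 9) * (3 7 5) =(0 9)(1 2 5 3 7) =[9, 2, 5, 7, 4, 3, 6, 1, 8, 0]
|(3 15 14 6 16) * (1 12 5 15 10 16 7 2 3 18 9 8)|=14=|(1 12 5 15 14 6 7 2 3 10 16 18 9 8)|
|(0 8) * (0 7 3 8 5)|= 6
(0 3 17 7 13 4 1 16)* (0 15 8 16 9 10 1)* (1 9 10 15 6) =(0 3 17 7 13 4)(1 10 9 15 8 16 6) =[3, 10, 2, 17, 0, 5, 1, 13, 16, 15, 9, 11, 12, 4, 14, 8, 6, 7]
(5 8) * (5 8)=[0, 1, 2, 3, 4, 5, 6, 7, 8]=(8)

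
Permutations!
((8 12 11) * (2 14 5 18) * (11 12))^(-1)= ((2 14 5 18)(8 11))^(-1)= (2 18 5 14)(8 11)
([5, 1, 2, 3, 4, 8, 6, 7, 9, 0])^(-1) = [9, 1, 2, 3, 4, 0, 6, 7, 5, 8]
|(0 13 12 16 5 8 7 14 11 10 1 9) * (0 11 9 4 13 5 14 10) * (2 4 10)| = 12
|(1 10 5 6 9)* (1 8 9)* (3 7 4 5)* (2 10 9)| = |(1 9 8 2 10 3 7 4 5 6)| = 10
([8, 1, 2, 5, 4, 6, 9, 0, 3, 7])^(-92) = (0 7 9 6 5 3 8)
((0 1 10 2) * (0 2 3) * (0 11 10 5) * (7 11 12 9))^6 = ((0 1 5)(3 12 9 7 11 10))^6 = (12)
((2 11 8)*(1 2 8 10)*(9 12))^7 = (1 10 11 2)(9 12)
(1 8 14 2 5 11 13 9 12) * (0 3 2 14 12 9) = (14)(0 3 2 5 11 13)(1 8 12) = [3, 8, 5, 2, 4, 11, 6, 7, 12, 9, 10, 13, 1, 0, 14]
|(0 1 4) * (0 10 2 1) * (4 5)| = |(1 5 4 10 2)| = 5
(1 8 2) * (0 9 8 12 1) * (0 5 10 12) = (0 9 8 2 5 10 12 1) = [9, 0, 5, 3, 4, 10, 6, 7, 2, 8, 12, 11, 1]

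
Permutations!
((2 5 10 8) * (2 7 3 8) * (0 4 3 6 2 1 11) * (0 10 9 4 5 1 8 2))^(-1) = ((0 5 9 4 3 2 1 11 10 8 7 6))^(-1) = (0 6 7 8 10 11 1 2 3 4 9 5)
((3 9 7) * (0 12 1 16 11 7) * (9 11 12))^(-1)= (0 9)(1 12 16)(3 7 11)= ((0 9)(1 16 12)(3 11 7))^(-1)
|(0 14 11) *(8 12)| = |(0 14 11)(8 12)| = 6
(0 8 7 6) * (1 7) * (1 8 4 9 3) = (0 4 9 3 1 7 6) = [4, 7, 2, 1, 9, 5, 0, 6, 8, 3]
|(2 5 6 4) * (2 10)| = 5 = |(2 5 6 4 10)|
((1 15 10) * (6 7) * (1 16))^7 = ((1 15 10 16)(6 7))^7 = (1 16 10 15)(6 7)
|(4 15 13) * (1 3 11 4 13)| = |(1 3 11 4 15)| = 5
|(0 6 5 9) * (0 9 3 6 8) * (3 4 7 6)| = 4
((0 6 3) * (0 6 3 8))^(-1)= (0 8 6 3)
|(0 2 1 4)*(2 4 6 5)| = 4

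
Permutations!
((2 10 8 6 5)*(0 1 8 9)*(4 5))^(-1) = (0 9 10 2 5 4 6 8 1)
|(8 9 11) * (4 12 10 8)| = 6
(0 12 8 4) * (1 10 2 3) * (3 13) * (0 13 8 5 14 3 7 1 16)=[12, 10, 8, 16, 13, 14, 6, 1, 4, 9, 2, 11, 5, 7, 3, 15, 0]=(0 12 5 14 3 16)(1 10 2 8 4 13 7)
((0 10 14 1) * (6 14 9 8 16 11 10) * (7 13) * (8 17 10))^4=(8 16 11)(9 17 10)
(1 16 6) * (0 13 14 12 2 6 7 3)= (0 13 14 12 2 6 1 16 7 3)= [13, 16, 6, 0, 4, 5, 1, 3, 8, 9, 10, 11, 2, 14, 12, 15, 7]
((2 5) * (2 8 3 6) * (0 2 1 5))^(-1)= (0 2)(1 6 3 8 5)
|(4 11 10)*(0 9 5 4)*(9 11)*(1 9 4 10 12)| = 7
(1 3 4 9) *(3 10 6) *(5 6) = (1 10 5 6 3 4 9) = [0, 10, 2, 4, 9, 6, 3, 7, 8, 1, 5]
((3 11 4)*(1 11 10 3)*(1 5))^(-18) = (1 4)(5 11)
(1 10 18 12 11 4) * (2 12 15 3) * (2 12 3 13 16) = (1 10 18 15 13 16 2 3 12 11 4) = [0, 10, 3, 12, 1, 5, 6, 7, 8, 9, 18, 4, 11, 16, 14, 13, 2, 17, 15]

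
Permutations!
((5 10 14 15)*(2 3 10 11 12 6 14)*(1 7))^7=(1 7)(2 3 10)(5 11 12 6 14 15)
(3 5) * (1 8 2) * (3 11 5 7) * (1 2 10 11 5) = (1 8 10 11)(3 7) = [0, 8, 2, 7, 4, 5, 6, 3, 10, 9, 11, 1]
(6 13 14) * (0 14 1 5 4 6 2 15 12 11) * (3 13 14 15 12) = (0 15 3 13 1 5 4 6 14 2 12 11) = [15, 5, 12, 13, 6, 4, 14, 7, 8, 9, 10, 0, 11, 1, 2, 3]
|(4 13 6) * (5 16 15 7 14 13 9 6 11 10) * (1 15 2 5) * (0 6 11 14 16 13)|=|(0 6 4 9 11 10 1 15 7 16 2 5 13 14)|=14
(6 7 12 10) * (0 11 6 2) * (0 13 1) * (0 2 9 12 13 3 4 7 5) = (0 11 6 5)(1 2 3 4 7 13)(9 12 10) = [11, 2, 3, 4, 7, 0, 5, 13, 8, 12, 9, 6, 10, 1]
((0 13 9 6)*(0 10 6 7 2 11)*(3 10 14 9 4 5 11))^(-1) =((0 13 4 5 11)(2 3 10 6 14 9 7))^(-1) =(0 11 5 4 13)(2 7 9 14 6 10 3)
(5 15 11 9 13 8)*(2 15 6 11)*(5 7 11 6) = (2 15)(7 11 9 13 8) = [0, 1, 15, 3, 4, 5, 6, 11, 7, 13, 10, 9, 12, 8, 14, 2]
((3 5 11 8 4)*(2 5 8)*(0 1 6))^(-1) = (0 6 1)(2 11 5)(3 4 8)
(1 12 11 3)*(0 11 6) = [11, 12, 2, 1, 4, 5, 0, 7, 8, 9, 10, 3, 6] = (0 11 3 1 12 6)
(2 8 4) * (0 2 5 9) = (0 2 8 4 5 9) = [2, 1, 8, 3, 5, 9, 6, 7, 4, 0]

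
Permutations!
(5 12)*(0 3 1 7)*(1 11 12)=(0 3 11 12 5 1 7)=[3, 7, 2, 11, 4, 1, 6, 0, 8, 9, 10, 12, 5]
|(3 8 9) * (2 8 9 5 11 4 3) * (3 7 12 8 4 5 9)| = 6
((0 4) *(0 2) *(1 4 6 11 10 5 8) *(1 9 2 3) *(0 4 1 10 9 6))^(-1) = (2 9 11 6 8 5 10 3 4)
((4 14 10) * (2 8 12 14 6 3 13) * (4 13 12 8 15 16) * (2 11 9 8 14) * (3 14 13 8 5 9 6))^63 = ((2 15 16 4 3 12)(5 9)(6 14 10 8 13 11))^63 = (2 4)(3 15)(5 9)(6 8)(10 11)(12 16)(13 14)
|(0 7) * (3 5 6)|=6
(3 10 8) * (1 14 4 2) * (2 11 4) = (1 14 2)(3 10 8)(4 11) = [0, 14, 1, 10, 11, 5, 6, 7, 3, 9, 8, 4, 12, 13, 2]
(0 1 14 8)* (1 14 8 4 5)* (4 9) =(0 14 9 4 5 1 8) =[14, 8, 2, 3, 5, 1, 6, 7, 0, 4, 10, 11, 12, 13, 9]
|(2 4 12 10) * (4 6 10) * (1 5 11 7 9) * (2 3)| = |(1 5 11 7 9)(2 6 10 3)(4 12)| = 20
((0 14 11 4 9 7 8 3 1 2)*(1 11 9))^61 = ((0 14 9 7 8 3 11 4 1 2))^61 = (0 14 9 7 8 3 11 4 1 2)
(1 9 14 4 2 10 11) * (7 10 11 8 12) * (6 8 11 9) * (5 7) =[0, 6, 9, 3, 2, 7, 8, 10, 12, 14, 11, 1, 5, 13, 4] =(1 6 8 12 5 7 10 11)(2 9 14 4)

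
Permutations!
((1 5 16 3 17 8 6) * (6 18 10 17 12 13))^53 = ((1 5 16 3 12 13 6)(8 18 10 17))^53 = (1 12 5 13 16 6 3)(8 18 10 17)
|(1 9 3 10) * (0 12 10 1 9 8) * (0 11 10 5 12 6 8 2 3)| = 6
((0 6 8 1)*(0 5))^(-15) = (8)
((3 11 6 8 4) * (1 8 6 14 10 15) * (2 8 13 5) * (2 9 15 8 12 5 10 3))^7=((1 13 10 8 4 2 12 5 9 15)(3 11 14))^7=(1 5 4 13 9 2 10 15 12 8)(3 11 14)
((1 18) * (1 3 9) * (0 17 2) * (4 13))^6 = (1 3)(9 18)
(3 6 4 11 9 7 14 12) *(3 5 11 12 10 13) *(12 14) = (3 6 4 14 10 13)(5 11 9 7 12) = [0, 1, 2, 6, 14, 11, 4, 12, 8, 7, 13, 9, 5, 3, 10]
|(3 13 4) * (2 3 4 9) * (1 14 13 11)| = |(1 14 13 9 2 3 11)| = 7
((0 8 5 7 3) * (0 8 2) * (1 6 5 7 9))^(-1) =((0 2)(1 6 5 9)(3 8 7))^(-1) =(0 2)(1 9 5 6)(3 7 8)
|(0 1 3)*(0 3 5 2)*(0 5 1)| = |(2 5)| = 2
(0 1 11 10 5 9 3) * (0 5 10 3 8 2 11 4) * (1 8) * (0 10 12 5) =[8, 4, 11, 0, 10, 9, 6, 7, 2, 1, 12, 3, 5] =(0 8 2 11 3)(1 4 10 12 5 9)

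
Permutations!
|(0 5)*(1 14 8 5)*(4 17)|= |(0 1 14 8 5)(4 17)|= 10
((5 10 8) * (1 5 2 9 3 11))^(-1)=(1 11 3 9 2 8 10 5)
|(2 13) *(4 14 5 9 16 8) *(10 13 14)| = |(2 14 5 9 16 8 4 10 13)| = 9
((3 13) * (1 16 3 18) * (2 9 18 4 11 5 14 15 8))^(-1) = (1 18 9 2 8 15 14 5 11 4 13 3 16)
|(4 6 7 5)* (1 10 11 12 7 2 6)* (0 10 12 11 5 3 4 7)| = 8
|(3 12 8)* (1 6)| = |(1 6)(3 12 8)| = 6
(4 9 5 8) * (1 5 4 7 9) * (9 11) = (1 5 8 7 11 9 4) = [0, 5, 2, 3, 1, 8, 6, 11, 7, 4, 10, 9]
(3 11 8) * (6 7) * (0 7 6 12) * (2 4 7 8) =(0 8 3 11 2 4 7 12) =[8, 1, 4, 11, 7, 5, 6, 12, 3, 9, 10, 2, 0]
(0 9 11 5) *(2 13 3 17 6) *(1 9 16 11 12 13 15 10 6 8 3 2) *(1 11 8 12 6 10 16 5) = (0 5)(1 9 6 11)(2 15 16 8 3 17 12 13) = [5, 9, 15, 17, 4, 0, 11, 7, 3, 6, 10, 1, 13, 2, 14, 16, 8, 12]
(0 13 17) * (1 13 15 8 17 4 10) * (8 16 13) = (0 15 16 13 4 10 1 8 17) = [15, 8, 2, 3, 10, 5, 6, 7, 17, 9, 1, 11, 12, 4, 14, 16, 13, 0]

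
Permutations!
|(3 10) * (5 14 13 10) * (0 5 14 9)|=|(0 5 9)(3 14 13 10)|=12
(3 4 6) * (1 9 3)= (1 9 3 4 6)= [0, 9, 2, 4, 6, 5, 1, 7, 8, 3]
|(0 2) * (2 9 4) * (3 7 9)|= |(0 3 7 9 4 2)|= 6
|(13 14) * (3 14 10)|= 4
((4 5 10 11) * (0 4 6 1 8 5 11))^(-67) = ((0 4 11 6 1 8 5 10))^(-67) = (0 8 11 10 1 4 5 6)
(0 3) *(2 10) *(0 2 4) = (0 3 2 10 4) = [3, 1, 10, 2, 0, 5, 6, 7, 8, 9, 4]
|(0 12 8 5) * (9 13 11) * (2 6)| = 12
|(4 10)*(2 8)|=|(2 8)(4 10)|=2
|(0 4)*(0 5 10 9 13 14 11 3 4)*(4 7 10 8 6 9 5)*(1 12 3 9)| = 8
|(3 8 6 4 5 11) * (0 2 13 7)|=|(0 2 13 7)(3 8 6 4 5 11)|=12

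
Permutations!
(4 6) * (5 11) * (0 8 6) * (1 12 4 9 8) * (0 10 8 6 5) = (0 1 12 4 10 8 5 11)(6 9) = [1, 12, 2, 3, 10, 11, 9, 7, 5, 6, 8, 0, 4]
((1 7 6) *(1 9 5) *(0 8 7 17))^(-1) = (0 17 1 5 9 6 7 8) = ((0 8 7 6 9 5 1 17))^(-1)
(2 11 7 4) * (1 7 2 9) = (1 7 4 9)(2 11) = [0, 7, 11, 3, 9, 5, 6, 4, 8, 1, 10, 2]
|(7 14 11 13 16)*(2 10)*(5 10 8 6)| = 5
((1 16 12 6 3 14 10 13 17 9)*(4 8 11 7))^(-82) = ((1 16 12 6 3 14 10 13 17 9)(4 8 11 7))^(-82) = (1 17 10 3 12)(4 11)(6 16 9 13 14)(7 8)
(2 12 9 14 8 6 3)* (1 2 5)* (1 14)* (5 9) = (1 2 12 5 14 8 6 3 9) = [0, 2, 12, 9, 4, 14, 3, 7, 6, 1, 10, 11, 5, 13, 8]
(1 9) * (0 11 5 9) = (0 11 5 9 1) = [11, 0, 2, 3, 4, 9, 6, 7, 8, 1, 10, 5]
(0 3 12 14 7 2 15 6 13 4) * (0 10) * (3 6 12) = [6, 1, 15, 3, 10, 5, 13, 2, 8, 9, 0, 11, 14, 4, 7, 12] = (0 6 13 4 10)(2 15 12 14 7)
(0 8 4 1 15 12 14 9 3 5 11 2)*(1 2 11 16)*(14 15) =[8, 14, 0, 5, 2, 16, 6, 7, 4, 3, 10, 11, 15, 13, 9, 12, 1] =(0 8 4 2)(1 14 9 3 5 16)(12 15)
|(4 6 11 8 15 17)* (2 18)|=|(2 18)(4 6 11 8 15 17)|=6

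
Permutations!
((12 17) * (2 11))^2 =(17)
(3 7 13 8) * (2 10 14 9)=(2 10 14 9)(3 7 13 8)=[0, 1, 10, 7, 4, 5, 6, 13, 3, 2, 14, 11, 12, 8, 9]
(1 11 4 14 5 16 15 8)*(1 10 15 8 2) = (1 11 4 14 5 16 8 10 15 2) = [0, 11, 1, 3, 14, 16, 6, 7, 10, 9, 15, 4, 12, 13, 5, 2, 8]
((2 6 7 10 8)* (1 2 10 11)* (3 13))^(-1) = (1 11 7 6 2)(3 13)(8 10)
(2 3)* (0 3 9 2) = (0 3)(2 9) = [3, 1, 9, 0, 4, 5, 6, 7, 8, 2]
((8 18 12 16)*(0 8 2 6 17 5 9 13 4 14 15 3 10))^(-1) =((0 8 18 12 16 2 6 17 5 9 13 4 14 15 3 10))^(-1) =(0 10 3 15 14 4 13 9 5 17 6 2 16 12 18 8)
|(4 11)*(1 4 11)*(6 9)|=|(11)(1 4)(6 9)|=2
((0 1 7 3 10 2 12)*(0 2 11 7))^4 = (12)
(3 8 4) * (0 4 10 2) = (0 4 3 8 10 2) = [4, 1, 0, 8, 3, 5, 6, 7, 10, 9, 2]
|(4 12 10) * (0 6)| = 6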